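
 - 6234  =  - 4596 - 1638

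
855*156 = 133380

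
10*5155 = 51550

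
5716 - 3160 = 2556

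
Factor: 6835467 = 3^1 * 89^1*25601^1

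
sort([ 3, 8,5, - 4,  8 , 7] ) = [ - 4, 3,  5,7,8, 8 ] 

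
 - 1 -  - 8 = 7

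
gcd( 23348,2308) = 4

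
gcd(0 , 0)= 0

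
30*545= 16350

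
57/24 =19/8 = 2.38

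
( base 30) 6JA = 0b1011101011100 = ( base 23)B70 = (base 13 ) 2950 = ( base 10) 5980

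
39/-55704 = -1+18555/18568 = - 0.00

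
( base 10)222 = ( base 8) 336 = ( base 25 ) 8M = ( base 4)3132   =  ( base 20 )b2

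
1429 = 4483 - 3054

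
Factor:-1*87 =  - 87 = - 3^1 * 29^1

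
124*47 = 5828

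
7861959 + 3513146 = 11375105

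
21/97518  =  7/32506 = 0.00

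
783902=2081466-1297564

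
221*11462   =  2533102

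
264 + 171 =435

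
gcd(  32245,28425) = 5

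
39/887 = 39/887 = 0.04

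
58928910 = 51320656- - 7608254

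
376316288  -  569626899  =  -193310611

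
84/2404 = 21/601=0.03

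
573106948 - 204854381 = 368252567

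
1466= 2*733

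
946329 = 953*993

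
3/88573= 3/88573 = 0.00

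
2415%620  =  555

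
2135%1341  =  794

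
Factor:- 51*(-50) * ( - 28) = -71400 =-  2^3*3^1* 5^2*7^1 * 17^1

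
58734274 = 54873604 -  - 3860670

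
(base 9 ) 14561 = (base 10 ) 9937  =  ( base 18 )1cc1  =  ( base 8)23321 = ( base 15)2E27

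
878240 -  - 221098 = 1099338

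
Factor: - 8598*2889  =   - 2^1*3^4 *107^1*1433^1 = - 24839622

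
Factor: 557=557^1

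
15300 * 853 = 13050900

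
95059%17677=6674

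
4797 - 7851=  - 3054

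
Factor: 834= 2^1*3^1*139^1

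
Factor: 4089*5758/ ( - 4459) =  - 23544462/4459 = - 2^1 * 3^1 * 7^ (  -  3)*13^ ( - 1) * 29^1*47^1*2879^1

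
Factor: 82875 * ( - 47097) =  - 3903163875 = -3^3 * 5^3*13^1 * 17^1*5233^1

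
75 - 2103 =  - 2028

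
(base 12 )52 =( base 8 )76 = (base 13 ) 4A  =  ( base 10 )62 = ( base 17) 3b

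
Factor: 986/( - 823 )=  - 2^1 *17^1*29^1*823^( - 1 ) 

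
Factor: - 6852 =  - 2^2*3^1 * 571^1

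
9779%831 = 638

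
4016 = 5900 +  - 1884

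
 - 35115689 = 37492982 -72608671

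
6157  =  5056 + 1101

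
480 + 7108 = 7588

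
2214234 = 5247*422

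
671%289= 93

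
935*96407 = 90140545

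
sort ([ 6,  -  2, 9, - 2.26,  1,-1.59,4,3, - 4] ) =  [ - 4 , - 2.26, - 2, - 1.59,1, 3, 4, 6, 9] 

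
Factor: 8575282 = 2^1*31^1*138311^1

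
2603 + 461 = 3064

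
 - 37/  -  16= 37/16  =  2.31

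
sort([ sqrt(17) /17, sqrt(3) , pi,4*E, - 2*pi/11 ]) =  [ - 2*pi/11,sqrt (17) /17,sqrt(3 ),  pi, 4*E ] 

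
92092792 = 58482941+33609851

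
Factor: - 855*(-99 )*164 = 13881780 =2^2*3^4*5^1*11^1*19^1*41^1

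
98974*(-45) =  - 4453830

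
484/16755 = 484/16755= 0.03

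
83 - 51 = 32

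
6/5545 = 6/5545=0.00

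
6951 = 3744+3207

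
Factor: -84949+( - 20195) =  - 105144 = -2^3  *3^1*13^1 * 337^1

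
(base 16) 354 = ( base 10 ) 852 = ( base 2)1101010100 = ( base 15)3BC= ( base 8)1524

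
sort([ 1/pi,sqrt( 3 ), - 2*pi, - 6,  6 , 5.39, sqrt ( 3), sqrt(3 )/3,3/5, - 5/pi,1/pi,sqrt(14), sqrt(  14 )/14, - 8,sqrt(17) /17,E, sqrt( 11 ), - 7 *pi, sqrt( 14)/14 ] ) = [ - 7*pi,-8,-2 * pi, -6, - 5/pi , sqrt( 17 ) /17, sqrt( 14 )/14,sqrt( 14) /14,1/pi, 1/pi, sqrt( 3)/3,3/5,sqrt( 3), sqrt ( 3 ),E,sqrt(11),sqrt (14),5.39, 6]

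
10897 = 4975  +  5922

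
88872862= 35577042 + 53295820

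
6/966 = 1/161=0.01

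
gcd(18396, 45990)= 9198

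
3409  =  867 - -2542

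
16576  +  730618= 747194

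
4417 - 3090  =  1327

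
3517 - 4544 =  - 1027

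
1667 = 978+689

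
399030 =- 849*( - 470 )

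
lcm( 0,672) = 0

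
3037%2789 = 248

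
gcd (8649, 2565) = 9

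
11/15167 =11/15167=0.00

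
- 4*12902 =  - 51608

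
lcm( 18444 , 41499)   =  165996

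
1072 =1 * 1072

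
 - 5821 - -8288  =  2467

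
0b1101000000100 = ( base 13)3054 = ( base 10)6660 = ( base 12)3A30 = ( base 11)5005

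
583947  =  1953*299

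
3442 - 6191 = - 2749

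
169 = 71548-71379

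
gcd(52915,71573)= 19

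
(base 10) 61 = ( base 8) 75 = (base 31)1u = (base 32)1T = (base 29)23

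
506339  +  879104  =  1385443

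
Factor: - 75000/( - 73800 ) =125/123= 3^(-1 ) *5^3 * 41^( - 1 ) 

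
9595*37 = 355015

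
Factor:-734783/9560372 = - 2^ (  -  2 ) * 7^1*29^( - 1 )*37^1*73^(-1)*1129^( - 1 )*2837^1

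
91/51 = 1+40/51 = 1.78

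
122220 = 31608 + 90612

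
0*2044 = 0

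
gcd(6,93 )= 3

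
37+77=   114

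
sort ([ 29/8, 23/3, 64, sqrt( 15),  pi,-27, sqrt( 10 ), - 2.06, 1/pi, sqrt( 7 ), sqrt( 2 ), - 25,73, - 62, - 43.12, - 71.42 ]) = [-71.42 , - 62, - 43.12, - 27, - 25, - 2.06, 1/pi, sqrt( 2), sqrt( 7 ),pi, sqrt( 10),29/8,sqrt( 15 ) , 23/3, 64,73 ] 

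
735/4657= 735/4657= 0.16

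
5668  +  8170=13838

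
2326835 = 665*3499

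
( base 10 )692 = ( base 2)1010110100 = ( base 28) OK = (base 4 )22310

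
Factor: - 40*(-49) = 1960 =2^3*5^1*7^2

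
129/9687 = 43/3229 = 0.01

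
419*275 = 115225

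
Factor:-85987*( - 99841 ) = 7^1*11^1 * 17^1*839^1* 7817^1 = 8585028067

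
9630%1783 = 715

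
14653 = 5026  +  9627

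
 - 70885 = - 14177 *5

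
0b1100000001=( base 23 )1aa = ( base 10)769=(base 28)rd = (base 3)1001111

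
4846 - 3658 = 1188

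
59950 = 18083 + 41867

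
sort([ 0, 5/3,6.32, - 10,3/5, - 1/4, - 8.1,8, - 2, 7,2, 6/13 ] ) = [ - 10, -8.1, - 2 , - 1/4, 0, 6/13,3/5, 5/3, 2, 6.32, 7, 8] 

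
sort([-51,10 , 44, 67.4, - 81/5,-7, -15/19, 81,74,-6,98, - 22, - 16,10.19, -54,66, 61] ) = [-54,- 51, - 22, - 81/5,-16, - 7,-6, - 15/19,  10,10.19,  44,61, 66,67.4, 74, 81,98 ] 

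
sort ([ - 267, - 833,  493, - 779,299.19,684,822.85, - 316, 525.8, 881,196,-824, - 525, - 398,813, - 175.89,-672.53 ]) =[ -833 ,-824 , -779, - 672.53, - 525, - 398, - 316, - 267, - 175.89,196, 299.19,493,525.8,684,813,822.85, 881]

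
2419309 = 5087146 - 2667837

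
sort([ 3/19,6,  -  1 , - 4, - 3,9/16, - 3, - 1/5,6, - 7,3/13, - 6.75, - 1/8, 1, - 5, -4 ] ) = [ - 7  , - 6.75 ,  -  5, - 4, - 4,-3, - 3, - 1, - 1/5,-1/8,3/19, 3/13, 9/16, 1,6, 6 ] 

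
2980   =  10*298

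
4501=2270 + 2231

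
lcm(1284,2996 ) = 8988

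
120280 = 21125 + 99155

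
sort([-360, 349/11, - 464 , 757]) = [ - 464, - 360, 349/11, 757] 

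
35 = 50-15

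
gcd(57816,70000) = 8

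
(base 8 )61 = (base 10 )49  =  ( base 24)21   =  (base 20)29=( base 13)3A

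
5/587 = 5/587 =0.01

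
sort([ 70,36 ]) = [36,70]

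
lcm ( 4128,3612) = 28896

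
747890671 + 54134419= 802025090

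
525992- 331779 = 194213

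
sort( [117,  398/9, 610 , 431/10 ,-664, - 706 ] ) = [ -706, - 664 , 431/10,  398/9, 117, 610 ]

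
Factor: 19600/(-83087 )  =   - 2^4*5^2*7^2 * 19^(-1)*4373^(  -  1)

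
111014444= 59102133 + 51912311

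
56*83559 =4679304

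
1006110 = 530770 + 475340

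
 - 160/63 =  - 3 + 29/63 =- 2.54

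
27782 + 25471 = 53253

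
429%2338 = 429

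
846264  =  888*953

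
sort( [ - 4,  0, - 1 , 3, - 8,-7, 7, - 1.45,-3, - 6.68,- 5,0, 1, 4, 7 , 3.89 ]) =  [ - 8,-7, - 6.68 ,-5 ,-4, - 3,-1.45,-1, 0,0, 1, 3,3.89, 4 , 7,  7]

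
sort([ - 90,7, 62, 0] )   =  [ - 90,0, 7,62 ] 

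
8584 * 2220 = 19056480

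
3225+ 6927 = 10152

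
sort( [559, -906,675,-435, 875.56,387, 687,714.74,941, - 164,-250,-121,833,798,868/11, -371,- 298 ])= [ - 906,-435,- 371, - 298,-250,-164, - 121,868/11,387,  559,675,687,714.74, 798, 833,875.56,941 ] 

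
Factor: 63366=2^1* 3^1 *59^1*179^1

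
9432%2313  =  180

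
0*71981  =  0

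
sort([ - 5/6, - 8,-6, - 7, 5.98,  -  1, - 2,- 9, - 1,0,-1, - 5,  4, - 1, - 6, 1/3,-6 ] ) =[ - 9, -8, - 7, - 6,- 6, - 6,-5, - 2, - 1, - 1,-1,  -  1,-5/6,0, 1/3, 4,  5.98]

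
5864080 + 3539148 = 9403228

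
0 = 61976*0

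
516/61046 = 258/30523 = 0.01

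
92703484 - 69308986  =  23394498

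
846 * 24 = 20304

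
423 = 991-568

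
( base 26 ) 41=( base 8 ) 151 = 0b1101001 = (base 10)105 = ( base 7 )210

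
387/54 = 7 + 1/6 = 7.17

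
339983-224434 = 115549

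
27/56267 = 27/56267 =0.00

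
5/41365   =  1/8273 = 0.00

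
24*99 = 2376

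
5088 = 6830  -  1742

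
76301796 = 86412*883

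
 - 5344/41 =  - 131 + 27/41  =  -  130.34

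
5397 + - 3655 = 1742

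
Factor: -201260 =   -  2^2*5^1*29^1 * 347^1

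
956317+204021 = 1160338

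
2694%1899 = 795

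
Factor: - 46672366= - 2^1*13^1 * 1795091^1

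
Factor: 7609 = 7^1*1087^1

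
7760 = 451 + 7309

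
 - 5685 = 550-6235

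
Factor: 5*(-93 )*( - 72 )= 2^3*3^3*5^1*31^1 = 33480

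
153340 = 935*164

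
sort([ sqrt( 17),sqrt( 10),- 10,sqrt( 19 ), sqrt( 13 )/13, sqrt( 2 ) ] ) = [- 10, sqrt( 13 ) /13, sqrt( 2),sqrt(10),sqrt( 17),sqrt ( 19 )] 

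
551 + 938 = 1489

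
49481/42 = 1178 + 5/42 = 1178.12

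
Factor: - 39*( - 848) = 33072 = 2^4 * 3^1*13^1*53^1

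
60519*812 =49141428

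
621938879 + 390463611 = 1012402490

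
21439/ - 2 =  - 21439/2 =- 10719.50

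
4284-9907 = -5623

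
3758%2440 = 1318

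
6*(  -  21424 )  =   - 128544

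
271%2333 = 271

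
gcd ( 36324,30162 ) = 6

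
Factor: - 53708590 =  - 2^1*5^1*13^1 * 413143^1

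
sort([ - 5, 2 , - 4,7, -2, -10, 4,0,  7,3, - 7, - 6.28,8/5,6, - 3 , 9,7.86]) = [ - 10,- 7,-6.28, - 5, - 4, - 3, - 2, 0,8/5, 2, 3,4,6,7,  7,7.86,9 ] 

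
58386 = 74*789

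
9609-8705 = 904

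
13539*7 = 94773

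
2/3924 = 1/1962 =0.00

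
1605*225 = 361125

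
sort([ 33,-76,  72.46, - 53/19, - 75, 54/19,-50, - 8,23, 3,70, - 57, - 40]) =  [  -  76, - 75, - 57, - 50, - 40, - 8, - 53/19, 54/19,3,23, 33, 70,  72.46 ]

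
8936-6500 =2436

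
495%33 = 0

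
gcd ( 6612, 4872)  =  348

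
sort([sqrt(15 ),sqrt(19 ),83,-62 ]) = [ - 62,sqrt(15), sqrt(19), 83 ]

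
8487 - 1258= 7229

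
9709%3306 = 3097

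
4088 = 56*73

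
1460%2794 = 1460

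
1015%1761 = 1015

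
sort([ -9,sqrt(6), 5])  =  [-9,sqrt ( 6 ), 5 ]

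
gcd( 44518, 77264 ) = 2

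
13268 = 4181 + 9087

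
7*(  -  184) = - 1288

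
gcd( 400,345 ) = 5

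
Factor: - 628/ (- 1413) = 4/9  =  2^2*3^( - 2)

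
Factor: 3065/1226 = 5/2= 2^( - 1)*5^1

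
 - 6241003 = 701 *( - 8903)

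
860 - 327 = 533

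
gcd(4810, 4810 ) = 4810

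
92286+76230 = 168516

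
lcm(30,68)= 1020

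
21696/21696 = 1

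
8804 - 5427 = 3377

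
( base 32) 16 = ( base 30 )18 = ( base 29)19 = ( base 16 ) 26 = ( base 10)38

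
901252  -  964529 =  - 63277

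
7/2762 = 7/2762= 0.00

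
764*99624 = 76112736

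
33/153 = 11/51=0.22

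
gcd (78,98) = 2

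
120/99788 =30/24947 = 0.00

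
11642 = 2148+9494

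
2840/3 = 2840/3 = 946.67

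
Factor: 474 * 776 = 2^4*3^1*79^1 * 97^1 = 367824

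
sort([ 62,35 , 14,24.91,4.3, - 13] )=[ - 13,4.3,14,24.91, 35,62]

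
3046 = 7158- 4112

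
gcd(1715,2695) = 245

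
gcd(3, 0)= 3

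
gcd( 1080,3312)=72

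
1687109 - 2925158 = - 1238049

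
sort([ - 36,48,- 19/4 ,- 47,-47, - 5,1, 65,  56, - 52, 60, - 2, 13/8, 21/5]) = [-52,-47, - 47,-36,- 5 ,  -  19/4, - 2,1,13/8, 21/5,48,56,60,65] 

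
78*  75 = 5850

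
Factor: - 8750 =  -2^1*5^4  *  7^1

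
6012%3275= 2737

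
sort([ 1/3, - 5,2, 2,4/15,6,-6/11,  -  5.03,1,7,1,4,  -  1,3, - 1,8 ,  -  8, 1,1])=[ - 8, - 5.03, - 5, - 1,  -  1, - 6/11,  4/15, 1/3, 1, 1,1,1, 2,2 , 3,4,  6, 7 , 8 ] 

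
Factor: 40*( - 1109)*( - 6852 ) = 303954720 = 2^5*3^1*5^1*571^1*1109^1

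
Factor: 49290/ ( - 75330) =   -  53/81 =- 3^(-4 )*53^1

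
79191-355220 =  - 276029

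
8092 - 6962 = 1130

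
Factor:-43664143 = -17^2*23^1*6569^1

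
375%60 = 15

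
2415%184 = 23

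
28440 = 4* 7110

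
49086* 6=294516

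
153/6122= 153/6122 = 0.02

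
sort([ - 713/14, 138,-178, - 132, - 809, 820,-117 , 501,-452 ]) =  [ - 809, -452, - 178, - 132,- 117, - 713/14, 138,501, 820]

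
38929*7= 272503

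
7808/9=867+5/9 = 867.56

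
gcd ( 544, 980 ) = 4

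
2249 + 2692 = 4941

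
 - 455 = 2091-2546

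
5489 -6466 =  - 977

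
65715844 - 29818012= 35897832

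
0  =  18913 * 0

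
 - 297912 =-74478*4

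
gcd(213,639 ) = 213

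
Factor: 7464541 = 7^1 * 499^1*2137^1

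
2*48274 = 96548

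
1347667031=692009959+655657072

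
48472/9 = 5385+7/9 =5385.78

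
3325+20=3345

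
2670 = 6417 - 3747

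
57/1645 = 57/1645= 0.03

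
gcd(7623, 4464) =9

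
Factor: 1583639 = 797^1*1987^1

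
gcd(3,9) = 3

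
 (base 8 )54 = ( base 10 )44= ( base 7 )62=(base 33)1b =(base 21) 22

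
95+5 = 100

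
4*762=3048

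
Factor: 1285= 5^1 * 257^1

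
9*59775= 537975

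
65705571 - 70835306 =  - 5129735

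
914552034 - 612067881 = 302484153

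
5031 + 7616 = 12647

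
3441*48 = 165168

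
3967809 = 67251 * 59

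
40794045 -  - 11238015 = 52032060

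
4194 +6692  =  10886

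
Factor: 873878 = 2^1 * 179^1*2441^1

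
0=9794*0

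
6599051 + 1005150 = 7604201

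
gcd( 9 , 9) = 9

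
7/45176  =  7/45176 = 0.00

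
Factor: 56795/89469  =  3^( - 2) *5^1*37^1*307^1*9941^( - 1)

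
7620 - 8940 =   -  1320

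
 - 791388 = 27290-818678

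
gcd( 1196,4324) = 92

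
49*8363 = 409787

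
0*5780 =0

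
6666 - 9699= - 3033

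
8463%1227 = 1101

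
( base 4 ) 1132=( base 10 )94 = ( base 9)114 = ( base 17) 59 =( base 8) 136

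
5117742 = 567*9026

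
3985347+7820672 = 11806019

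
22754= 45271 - 22517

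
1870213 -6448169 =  - 4577956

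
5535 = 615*9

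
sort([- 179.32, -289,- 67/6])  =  [ -289, -179.32,-67/6 ] 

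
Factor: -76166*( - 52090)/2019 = 3967486940/2019=2^2 * 3^(  -  1)  *5^1 * 673^( - 1) * 5209^1 * 38083^1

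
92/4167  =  92/4167 = 0.02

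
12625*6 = 75750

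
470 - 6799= -6329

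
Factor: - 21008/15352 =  - 26/19 =-2^1*13^1*19^( - 1)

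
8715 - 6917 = 1798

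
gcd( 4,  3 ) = 1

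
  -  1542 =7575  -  9117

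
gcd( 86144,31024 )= 16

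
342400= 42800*8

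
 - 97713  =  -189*517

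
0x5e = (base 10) 94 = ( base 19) 4i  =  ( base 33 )2S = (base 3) 10111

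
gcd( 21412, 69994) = 2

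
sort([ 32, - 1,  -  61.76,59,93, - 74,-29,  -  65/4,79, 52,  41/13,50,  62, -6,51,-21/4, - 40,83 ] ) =[ - 74, - 61.76,  -  40, - 29,  -  65/4,  -  6 , - 21/4 ,-1  ,  41/13,32,50 , 51, 52,  59,62,79,83, 93]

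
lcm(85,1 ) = 85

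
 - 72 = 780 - 852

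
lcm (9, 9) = 9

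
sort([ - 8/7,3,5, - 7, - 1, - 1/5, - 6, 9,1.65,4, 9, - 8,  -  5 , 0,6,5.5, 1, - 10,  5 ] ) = [ - 10, - 8, - 7, - 6, - 5,-8/7,  -  1, - 1/5,0,1 , 1.65,3,4,5  ,  5,5.5,  6,  9 , 9 ] 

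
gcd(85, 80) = 5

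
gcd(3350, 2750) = 50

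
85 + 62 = 147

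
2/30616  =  1/15308 = 0.00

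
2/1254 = 1/627= 0.00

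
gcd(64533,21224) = 7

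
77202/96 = 804 + 3/16 = 804.19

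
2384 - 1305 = 1079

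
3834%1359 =1116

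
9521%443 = 218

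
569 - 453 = 116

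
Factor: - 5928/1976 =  - 3^1 = - 3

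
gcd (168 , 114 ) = 6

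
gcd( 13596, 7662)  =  6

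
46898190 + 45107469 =92005659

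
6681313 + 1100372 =7781685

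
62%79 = 62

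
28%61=28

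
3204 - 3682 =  - 478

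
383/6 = 63+ 5/6=63.83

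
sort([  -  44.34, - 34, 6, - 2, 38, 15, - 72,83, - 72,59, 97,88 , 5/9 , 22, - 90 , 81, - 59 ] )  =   [  -  90, - 72,-72 , - 59, - 44.34,-34, - 2,5/9, 6, 15 , 22, 38 , 59, 81 , 83, 88,97 ]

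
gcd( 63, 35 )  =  7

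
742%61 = 10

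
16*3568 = 57088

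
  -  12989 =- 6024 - 6965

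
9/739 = 9/739 = 0.01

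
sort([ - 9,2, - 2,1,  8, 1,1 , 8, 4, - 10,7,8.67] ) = [  -  10,-9,-2, 1 , 1,  1,  2, 4,7,8 , 8,  8.67] 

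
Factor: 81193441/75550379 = 7^2 * 19^1*31^ ( - 1)*907^( - 1)*2687^(-1)*87211^1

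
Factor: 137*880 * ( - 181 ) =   -  21821360 =- 2^4*5^1 * 11^1*137^1*181^1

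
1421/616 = 203/88= 2.31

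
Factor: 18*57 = 1026 = 2^1*3^3*19^1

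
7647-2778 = 4869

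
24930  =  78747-53817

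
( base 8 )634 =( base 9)507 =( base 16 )19C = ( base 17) 174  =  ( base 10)412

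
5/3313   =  5/3313 = 0.00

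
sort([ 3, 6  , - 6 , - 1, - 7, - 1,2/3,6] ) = [ - 7, - 6, - 1,-1, 2/3 , 3, 6, 6]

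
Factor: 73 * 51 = 3^1*17^1*73^1=   3723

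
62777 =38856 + 23921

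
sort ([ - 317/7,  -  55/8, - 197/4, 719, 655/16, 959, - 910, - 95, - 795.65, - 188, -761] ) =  [ - 910,-795.65, - 761, - 188, - 95,-197/4, - 317/7, - 55/8, 655/16, 719, 959]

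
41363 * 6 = 248178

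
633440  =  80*7918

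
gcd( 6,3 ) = 3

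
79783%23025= 10708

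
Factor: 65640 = 2^3*3^1*5^1*547^1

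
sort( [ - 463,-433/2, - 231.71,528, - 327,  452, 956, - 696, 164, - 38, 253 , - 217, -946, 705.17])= [-946,-696 , - 463, - 327, - 231.71, - 217, - 433/2, -38  ,  164, 253,452, 528 , 705.17, 956 ] 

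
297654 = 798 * 373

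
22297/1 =22297= 22297.00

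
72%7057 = 72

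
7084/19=372 + 16/19 = 372.84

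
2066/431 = 2066/431=4.79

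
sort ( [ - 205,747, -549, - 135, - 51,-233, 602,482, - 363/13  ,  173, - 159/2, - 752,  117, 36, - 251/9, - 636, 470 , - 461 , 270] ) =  [ - 752, - 636, - 549, - 461, -233, - 205, - 135, - 159/2, - 51,-363/13, - 251/9,  36 , 117,  173,  270,  470,  482, 602,  747 ] 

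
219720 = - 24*( - 9155)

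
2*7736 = 15472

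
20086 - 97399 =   -  77313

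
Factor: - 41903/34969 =  -  11^( - 2) *17^( -2 )*41903^1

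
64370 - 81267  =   - 16897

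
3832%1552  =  728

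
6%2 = 0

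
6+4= 10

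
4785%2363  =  59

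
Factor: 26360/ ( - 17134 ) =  - 20/13 = - 2^2 * 5^1*13^( - 1 )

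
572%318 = 254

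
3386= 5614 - 2228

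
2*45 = 90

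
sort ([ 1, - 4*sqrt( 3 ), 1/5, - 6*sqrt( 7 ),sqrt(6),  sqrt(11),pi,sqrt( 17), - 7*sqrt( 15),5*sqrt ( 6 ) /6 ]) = [ - 7*sqrt(15), -6*sqrt(7), - 4 * sqrt( 3),1/5, 1,5*sqrt( 6 )/6,sqrt( 6 ),pi,sqrt(11), sqrt(17)]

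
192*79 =15168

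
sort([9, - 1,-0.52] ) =[ - 1, - 0.52, 9]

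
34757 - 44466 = -9709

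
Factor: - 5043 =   -  3^1*41^2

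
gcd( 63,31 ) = 1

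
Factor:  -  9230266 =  - 2^1*73^1*191^1 * 331^1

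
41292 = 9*4588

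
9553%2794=1171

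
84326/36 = 2342+7/18  =  2342.39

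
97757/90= 1086 + 17/90= 1086.19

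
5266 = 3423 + 1843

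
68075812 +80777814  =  148853626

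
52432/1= 52432 = 52432.00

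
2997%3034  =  2997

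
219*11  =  2409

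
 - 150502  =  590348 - 740850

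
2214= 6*369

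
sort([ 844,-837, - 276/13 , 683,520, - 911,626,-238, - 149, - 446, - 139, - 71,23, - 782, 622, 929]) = [-911, - 837 , - 782, - 446,-238, - 149,-139, -71, - 276/13,  23,520,622, 626 , 683,844, 929 ] 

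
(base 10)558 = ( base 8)1056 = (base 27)KI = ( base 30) ii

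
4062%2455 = 1607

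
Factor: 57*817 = 3^1*19^2*43^1 =46569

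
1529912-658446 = 871466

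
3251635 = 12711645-9460010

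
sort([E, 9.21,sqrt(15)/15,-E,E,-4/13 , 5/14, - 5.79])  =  [-5.79, - E , - 4/13,sqrt(  15)/15, 5/14,E, E, 9.21]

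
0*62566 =0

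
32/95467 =32/95467=0.00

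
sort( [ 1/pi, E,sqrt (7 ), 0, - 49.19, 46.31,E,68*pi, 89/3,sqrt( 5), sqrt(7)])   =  [  -  49.19,0, 1/pi, sqrt( 5),sqrt (7),sqrt (7), E,E , 89/3 , 46.31, 68*pi]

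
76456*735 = 56195160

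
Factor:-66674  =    -  2^1*17^1*37^1* 53^1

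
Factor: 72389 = 191^1*379^1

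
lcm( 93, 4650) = 4650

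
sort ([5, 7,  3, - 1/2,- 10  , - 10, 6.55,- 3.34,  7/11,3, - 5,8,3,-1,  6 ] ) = [ - 10, - 10,- 5,-3.34, - 1,- 1/2, 7/11,  3,3, 3,  5,6,6.55,7, 8 ] 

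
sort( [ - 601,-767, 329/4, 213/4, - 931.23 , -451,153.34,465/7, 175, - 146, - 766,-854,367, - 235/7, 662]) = [ - 931.23,-854, - 767, -766, - 601, - 451,  -  146, - 235/7, 213/4, 465/7,329/4,153.34,175, 367, 662 ] 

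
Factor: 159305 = 5^1*151^1*211^1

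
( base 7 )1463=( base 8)1110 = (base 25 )N9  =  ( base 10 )584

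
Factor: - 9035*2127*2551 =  - 49023702195  =  - 3^1*5^1*13^1*139^1* 709^1 *2551^1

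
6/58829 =6/58829= 0.00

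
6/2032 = 3/1016  =  0.00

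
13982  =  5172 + 8810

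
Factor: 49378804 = 2^2 * 1213^1*10177^1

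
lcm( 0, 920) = 0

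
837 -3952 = -3115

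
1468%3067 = 1468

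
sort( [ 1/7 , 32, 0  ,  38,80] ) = [ 0,1/7 , 32,38, 80] 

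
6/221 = 6/221= 0.03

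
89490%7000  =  5490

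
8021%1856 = 597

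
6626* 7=46382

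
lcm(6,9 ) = 18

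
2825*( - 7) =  - 19775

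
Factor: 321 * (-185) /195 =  - 13^(  -  1)*37^1 * 107^1 = - 3959/13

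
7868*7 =55076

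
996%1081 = 996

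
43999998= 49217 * 894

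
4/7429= 4/7429= 0.00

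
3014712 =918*3284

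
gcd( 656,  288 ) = 16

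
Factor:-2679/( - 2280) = 2^( - 3 )*5^ ( - 1) * 47^1 = 47/40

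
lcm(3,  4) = 12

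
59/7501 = 59/7501 = 0.01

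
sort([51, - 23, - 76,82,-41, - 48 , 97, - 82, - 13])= [ - 82, - 76, - 48, - 41, - 23, - 13,51,82, 97] 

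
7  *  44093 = 308651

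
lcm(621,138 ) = 1242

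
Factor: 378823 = 378823^1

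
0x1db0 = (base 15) 23ba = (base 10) 7600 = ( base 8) 16660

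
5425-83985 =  - 78560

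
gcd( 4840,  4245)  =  5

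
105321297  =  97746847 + 7574450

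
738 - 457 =281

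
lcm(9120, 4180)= 100320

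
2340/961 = 2340/961 = 2.43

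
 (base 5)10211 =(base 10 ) 681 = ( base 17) 261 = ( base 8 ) 1251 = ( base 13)405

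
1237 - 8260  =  - 7023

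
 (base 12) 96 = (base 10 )114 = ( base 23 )4M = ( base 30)3O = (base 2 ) 1110010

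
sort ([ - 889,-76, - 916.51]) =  [ - 916.51,  -  889, - 76] 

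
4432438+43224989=47657427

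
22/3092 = 11/1546 = 0.01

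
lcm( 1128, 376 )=1128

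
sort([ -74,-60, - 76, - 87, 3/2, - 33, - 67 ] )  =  [ - 87, - 76, - 74,  -  67, - 60, - 33 , 3/2] 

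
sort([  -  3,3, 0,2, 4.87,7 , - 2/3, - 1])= [ - 3,-1,-2/3,0,2,  3,4.87,7]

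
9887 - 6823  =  3064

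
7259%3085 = 1089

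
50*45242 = 2262100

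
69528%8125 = 4528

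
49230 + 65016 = 114246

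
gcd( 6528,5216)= 32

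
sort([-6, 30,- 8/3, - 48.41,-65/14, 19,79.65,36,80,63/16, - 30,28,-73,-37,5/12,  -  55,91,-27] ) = [ -73,  -  55, -48.41 , - 37, - 30, - 27, - 6,-65/14, - 8/3,5/12,63/16 , 19, 28, 30,36, 79.65,80,91]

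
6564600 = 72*91175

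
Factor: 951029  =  951029^1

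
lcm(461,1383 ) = 1383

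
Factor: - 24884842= -2^1*29^1*79^1*5431^1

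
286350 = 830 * 345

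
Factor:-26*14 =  - 2^2*7^1*13^1 = -364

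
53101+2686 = 55787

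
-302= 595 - 897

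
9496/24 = 1187/3= 395.67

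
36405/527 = 69 + 42/527 = 69.08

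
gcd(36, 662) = 2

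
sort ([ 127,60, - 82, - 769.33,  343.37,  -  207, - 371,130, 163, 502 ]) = [-769.33, - 371 , - 207, - 82, 60, 127, 130,  163, 343.37, 502]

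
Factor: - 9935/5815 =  - 1987/1163 = - 1163^(  -  1)*1987^1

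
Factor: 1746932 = 2^2*11^1*39703^1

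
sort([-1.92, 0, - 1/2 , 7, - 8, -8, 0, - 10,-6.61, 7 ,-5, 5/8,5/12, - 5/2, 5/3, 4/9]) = [-10,-8,-8,-6.61,-5, - 5/2, - 1.92, - 1/2, 0, 0,  5/12,4/9 , 5/8,5/3,7 , 7 ] 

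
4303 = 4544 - 241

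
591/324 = 197/108 = 1.82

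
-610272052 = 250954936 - 861226988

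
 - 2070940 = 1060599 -3131539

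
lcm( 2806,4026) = 92598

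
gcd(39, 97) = 1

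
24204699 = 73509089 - 49304390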